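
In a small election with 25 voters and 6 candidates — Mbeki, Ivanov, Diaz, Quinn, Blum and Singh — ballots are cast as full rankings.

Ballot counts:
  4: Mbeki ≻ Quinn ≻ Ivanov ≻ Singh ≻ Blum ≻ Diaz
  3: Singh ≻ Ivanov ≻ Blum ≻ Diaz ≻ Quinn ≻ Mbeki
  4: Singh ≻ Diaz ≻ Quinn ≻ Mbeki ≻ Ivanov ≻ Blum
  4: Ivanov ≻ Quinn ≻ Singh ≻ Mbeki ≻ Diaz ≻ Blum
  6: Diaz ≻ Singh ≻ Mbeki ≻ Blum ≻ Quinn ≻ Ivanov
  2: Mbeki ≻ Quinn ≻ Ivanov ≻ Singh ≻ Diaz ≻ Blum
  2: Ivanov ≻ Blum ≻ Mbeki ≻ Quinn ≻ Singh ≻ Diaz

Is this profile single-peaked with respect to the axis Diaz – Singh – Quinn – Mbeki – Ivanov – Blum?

no

Axis positions: Diaz=1, Singh=2, Quinn=3, Mbeki=4, Ivanov=5, Blum=6.
Group 1 (peak Mbeki at position 4): ranking walks positions 4-3-5-2-6-1, expanding outward from the peak — single-peaked.
Group 2: ranking walks positions 2-5-6-1-3-4; Ivanov is ranked above Quinn even though Quinn lies between Ivanov and the peak Singh on the axis — preferences dip and rise again. Not single-peaked.
Group 3 (peak Singh at position 2): ranking walks positions 2-1-3-4-5-6, expanding outward from the peak — single-peaked.
Group 4: ranking walks positions 5-3-2-4-1-6; Quinn is ranked above Mbeki even though Mbeki lies between Quinn and the peak Ivanov on the axis — preferences dip and rise again. Not single-peaked.
Group 5: ranking walks positions 1-2-4-6-3-5; Mbeki is ranked above Quinn even though Quinn lies between Mbeki and the peak Diaz on the axis — preferences dip and rise again. Not single-peaked.
Group 6 (peak Mbeki at position 4): ranking walks positions 4-3-5-2-1-6, expanding outward from the peak — single-peaked.
Group 7 (peak Ivanov at position 5): ranking walks positions 5-6-4-3-2-1, expanding outward from the peak — single-peaked.
Group 2 violates single-peakedness, so the profile is not single-peaked on this axis.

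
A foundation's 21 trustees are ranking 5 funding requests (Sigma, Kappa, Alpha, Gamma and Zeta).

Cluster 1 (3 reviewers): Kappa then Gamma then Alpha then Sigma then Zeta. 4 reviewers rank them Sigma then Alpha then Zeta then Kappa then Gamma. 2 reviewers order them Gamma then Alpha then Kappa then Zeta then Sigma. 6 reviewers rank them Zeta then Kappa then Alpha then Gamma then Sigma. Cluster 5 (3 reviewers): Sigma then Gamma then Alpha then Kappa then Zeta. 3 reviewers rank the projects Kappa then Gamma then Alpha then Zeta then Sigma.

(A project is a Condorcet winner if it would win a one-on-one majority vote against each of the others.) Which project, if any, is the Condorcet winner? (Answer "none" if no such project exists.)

Pairwise majorities:
Sigma–Kappa: Kappa 14–7.
Sigma–Alpha: Alpha 14–7.
Sigma–Gamma: Gamma 14–7.
Sigma–Zeta: Zeta 11–10.
Kappa vs Alpha: Kappa, 12–9.
Kappa vs Gamma: Kappa wins 16–5.
Kappa vs Zeta: Kappa, 11–10.
Alpha vs Gamma: Gamma wins 11–10.
Alpha vs Zeta: Alpha wins 15–6.
Gamma vs Zeta: Gamma, 11–10.
Kappa beats each of Sigma, Alpha, Gamma, Zeta — Kappa is the Condorcet winner.

Kappa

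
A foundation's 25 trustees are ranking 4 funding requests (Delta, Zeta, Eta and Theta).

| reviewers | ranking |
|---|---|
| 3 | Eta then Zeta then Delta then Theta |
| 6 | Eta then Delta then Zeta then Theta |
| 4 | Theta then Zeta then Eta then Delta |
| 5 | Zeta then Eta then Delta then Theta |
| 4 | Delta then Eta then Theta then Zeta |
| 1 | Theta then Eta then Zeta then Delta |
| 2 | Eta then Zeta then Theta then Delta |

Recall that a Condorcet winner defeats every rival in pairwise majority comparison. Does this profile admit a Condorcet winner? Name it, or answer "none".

Eta

Head-to-head results (25 reviewers):
Delta vs Zeta: 10 to 15, Zeta.
Delta–Eta: Eta 21–4.
Delta–Theta: Delta 18–7.
Zeta–Eta: Eta 16–9.
Zeta vs Theta: 3+6+5+2 = 16 for Zeta, 9 for Theta — Zeta by 16–9.
Eta vs Theta: 3+6+5+4+2 = 20 for Eta, 5 for Theta — Eta by 20–5.
Eta defeats every rival head-to-head and is the Condorcet winner.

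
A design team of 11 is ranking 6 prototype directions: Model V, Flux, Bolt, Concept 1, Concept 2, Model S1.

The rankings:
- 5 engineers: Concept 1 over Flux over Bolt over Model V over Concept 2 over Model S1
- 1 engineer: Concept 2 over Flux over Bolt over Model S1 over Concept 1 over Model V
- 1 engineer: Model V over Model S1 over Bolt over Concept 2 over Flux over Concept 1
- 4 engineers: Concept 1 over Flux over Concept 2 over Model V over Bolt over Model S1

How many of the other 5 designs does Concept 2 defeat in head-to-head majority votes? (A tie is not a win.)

Concept 2 against each rival (11 engineers):
Concept 2 vs Model V: 5 to 6, Model V.
Concept 2 vs Flux: Concept 2 preferred on 1+1 = 2 ballots; Flux wins 9–2.
Concept 2 vs Bolt: Bolt, 6–5.
Concept 2 vs Concept 1: Concept 2 is ranked higher on 1+1 = 2 ballots, Concept 1 on 9. Concept 1 wins 9–2.
Concept 2 vs Model S1: 10 to 1, Concept 2.
Concept 2 beats Model S1; loses to Model V, Flux, Bolt, Concept 1 — 1 pairwise win.

1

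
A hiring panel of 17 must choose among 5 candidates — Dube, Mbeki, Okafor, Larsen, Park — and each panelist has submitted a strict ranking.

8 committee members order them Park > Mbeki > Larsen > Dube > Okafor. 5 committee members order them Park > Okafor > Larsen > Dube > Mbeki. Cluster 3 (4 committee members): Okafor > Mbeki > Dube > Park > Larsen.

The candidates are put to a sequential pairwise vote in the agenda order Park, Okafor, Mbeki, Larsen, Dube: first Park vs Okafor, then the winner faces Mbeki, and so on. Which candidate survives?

Round 1: Park vs Okafor — 13–4, Park advances.
Round 2: Park vs Mbeki — 13–4, Park advances.
Round 3: Park vs Larsen — 17–0, Park advances.
Round 4: Park vs Dube — 13–4, Park advances.
The agenda winner is Park.

Park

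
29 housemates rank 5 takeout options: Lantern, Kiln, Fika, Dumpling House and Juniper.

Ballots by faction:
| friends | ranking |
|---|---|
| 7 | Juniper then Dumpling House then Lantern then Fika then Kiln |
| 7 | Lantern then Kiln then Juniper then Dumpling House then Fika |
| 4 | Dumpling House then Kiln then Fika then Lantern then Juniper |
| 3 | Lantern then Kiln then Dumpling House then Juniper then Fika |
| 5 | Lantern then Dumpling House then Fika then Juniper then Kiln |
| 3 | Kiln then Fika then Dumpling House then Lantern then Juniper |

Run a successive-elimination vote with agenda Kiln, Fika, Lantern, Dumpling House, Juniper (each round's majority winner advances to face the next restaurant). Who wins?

Round 1: Kiln vs Fika — 17–12, Kiln advances.
Round 2: Kiln vs Lantern — 7–22, Lantern advances.
Round 3: Lantern vs Dumpling House — 15–14, Lantern advances.
Round 4: Lantern vs Juniper — 22–7, Lantern advances.
The agenda winner is Lantern.

Lantern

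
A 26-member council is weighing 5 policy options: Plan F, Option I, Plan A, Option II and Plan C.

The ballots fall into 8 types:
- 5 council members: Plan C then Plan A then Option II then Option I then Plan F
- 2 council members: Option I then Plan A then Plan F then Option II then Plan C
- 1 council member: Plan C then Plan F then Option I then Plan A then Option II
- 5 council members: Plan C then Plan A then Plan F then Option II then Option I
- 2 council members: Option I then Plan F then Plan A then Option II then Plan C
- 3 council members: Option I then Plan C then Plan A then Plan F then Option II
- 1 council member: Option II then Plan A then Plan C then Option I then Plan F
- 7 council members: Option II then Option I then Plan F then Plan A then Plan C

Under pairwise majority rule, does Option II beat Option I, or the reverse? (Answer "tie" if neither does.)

Ballots ranking Option II above Option I: 5 + 5 + 1 + 7 = 18.
Ballots ranking Option I above Option II: 26 − 18 = 8.
Option II wins the head-to-head 18–8.

Option II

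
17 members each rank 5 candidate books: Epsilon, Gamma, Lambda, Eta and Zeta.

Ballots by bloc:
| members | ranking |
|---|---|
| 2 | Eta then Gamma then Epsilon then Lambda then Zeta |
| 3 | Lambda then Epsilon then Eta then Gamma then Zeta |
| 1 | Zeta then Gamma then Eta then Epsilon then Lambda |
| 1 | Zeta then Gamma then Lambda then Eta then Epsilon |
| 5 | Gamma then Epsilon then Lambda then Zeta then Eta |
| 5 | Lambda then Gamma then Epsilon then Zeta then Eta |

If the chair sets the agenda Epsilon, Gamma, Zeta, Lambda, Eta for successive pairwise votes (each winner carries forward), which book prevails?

Round 1: Epsilon vs Gamma — 3–14, Gamma advances.
Round 2: Gamma vs Zeta — 15–2, Gamma advances.
Round 3: Gamma vs Lambda — 9–8, Gamma advances.
Round 4: Gamma vs Eta — 12–5, Gamma advances.
Gamma survives the agenda.

Gamma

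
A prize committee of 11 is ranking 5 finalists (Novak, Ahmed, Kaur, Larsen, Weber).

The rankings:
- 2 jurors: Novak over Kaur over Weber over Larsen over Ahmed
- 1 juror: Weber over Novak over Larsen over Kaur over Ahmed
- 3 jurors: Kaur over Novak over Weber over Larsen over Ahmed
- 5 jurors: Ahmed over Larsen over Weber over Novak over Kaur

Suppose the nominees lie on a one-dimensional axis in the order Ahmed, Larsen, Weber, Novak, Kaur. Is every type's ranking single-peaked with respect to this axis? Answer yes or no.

yes

Axis positions: Ahmed=1, Larsen=2, Weber=3, Novak=4, Kaur=5.
Type 1 (peak Novak at position 4): ranking walks positions 4-5-3-2-1, expanding outward from the peak — single-peaked.
Type 2 (peak Weber at position 3): ranking walks positions 3-4-2-5-1, expanding outward from the peak — single-peaked.
Type 3 (peak Kaur at position 5): ranking walks positions 5-4-3-2-1, expanding outward from the peak — single-peaked.
Type 4 (peak Ahmed at position 1): ranking walks positions 1-2-3-4-5, expanding outward from the peak — single-peaked.
Every ranking is single-peaked on this axis.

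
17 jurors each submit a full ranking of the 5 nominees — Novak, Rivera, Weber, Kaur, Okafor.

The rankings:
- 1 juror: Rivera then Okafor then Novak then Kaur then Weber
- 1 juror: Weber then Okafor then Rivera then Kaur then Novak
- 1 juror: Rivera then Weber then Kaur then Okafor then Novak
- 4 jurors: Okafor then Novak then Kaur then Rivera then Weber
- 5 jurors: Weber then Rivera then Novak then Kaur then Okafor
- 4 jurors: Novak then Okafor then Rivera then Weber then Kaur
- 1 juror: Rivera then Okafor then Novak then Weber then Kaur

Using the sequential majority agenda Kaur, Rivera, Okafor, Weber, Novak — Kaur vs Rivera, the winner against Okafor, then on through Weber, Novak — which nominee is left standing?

Novak

Round 1: Kaur vs Rivera — 4–13, Rivera advances.
Round 2: Rivera vs Okafor — 8–9, Okafor advances.
Round 3: Okafor vs Weber — 10–7, Okafor advances.
Round 4: Okafor vs Novak — 8–9, Novak advances.
Novak survives the agenda.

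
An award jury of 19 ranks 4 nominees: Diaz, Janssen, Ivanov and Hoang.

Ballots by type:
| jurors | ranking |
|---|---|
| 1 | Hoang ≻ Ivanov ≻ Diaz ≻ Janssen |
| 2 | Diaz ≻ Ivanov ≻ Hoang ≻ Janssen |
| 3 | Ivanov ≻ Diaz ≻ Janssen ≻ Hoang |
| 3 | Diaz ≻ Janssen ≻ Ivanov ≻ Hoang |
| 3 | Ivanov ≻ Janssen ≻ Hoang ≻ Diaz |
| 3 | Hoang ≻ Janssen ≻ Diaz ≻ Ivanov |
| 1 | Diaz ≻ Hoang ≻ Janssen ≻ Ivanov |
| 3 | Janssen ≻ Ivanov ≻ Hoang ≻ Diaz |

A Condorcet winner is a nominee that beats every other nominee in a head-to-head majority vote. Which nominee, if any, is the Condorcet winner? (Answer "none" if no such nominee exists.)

none

Check each pair by majority over 19 ballots:
Diaz vs Janssen: 1+2+3+3+1 = 10 for Diaz, 9 for Janssen — Diaz by 10–9.
Diaz vs Ivanov: Ivanov, 10–9.
Diaz vs Hoang: 2+3+3+1 = 9 for Diaz, 10 for Hoang — Hoang by 10–9.
Janssen–Ivanov: Janssen 10–9.
Janssen vs Hoang: Janssen, 12–7.
Ivanov vs Hoang: 2+3+3+3+3 = 14 for Ivanov, 5 for Hoang — Ivanov by 14–5.
Every nominee loses at least once (Diaz loses to Ivanov; Janssen loses to Diaz; Ivanov loses to Janssen; Hoang loses to Janssen). The majority relation contains the cycle Diaz > Janssen > Ivanov > Diaz, so there is no Condorcet winner.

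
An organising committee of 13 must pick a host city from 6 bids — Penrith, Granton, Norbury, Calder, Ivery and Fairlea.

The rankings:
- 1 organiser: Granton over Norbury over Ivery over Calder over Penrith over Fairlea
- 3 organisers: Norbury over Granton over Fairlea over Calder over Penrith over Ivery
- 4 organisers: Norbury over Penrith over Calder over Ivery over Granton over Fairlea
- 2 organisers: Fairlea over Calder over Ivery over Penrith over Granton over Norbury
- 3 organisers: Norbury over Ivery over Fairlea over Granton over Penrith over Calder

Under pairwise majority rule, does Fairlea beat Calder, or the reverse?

Fairlea

Ballots ranking Fairlea above Calder: 3 + 2 + 3 = 8.
Ballots ranking Calder above Fairlea: 13 − 8 = 5.
Fairlea wins the head-to-head 8–5.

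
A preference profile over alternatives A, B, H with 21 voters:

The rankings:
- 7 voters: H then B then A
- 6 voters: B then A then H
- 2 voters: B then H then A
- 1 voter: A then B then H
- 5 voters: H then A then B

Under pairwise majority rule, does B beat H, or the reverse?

H

Ballots ranking B above H: 6 + 2 + 1 = 9.
Ballots ranking H above B: 21 − 9 = 12.
H wins the head-to-head 12–9.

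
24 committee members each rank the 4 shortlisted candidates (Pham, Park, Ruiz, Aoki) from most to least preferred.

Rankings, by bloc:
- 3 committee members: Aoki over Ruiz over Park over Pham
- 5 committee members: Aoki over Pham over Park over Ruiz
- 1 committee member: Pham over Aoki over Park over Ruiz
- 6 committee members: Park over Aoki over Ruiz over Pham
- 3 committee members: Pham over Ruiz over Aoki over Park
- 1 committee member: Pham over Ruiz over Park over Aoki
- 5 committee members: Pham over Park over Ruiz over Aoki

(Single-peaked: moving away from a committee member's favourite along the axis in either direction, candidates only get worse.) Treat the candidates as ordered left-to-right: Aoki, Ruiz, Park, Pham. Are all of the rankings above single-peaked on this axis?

no

Axis positions: Aoki=1, Ruiz=2, Park=3, Pham=4.
Bloc 1 (peak Aoki at position 1): ranking walks positions 1-2-3-4, expanding outward from the peak — single-peaked.
Bloc 2: ranking walks positions 1-4-3-2; Pham is ranked above Ruiz even though Ruiz lies between Pham and the peak Aoki on the axis — preferences dip and rise again. Not single-peaked.
Bloc 3: ranking walks positions 4-1-3-2; Aoki is ranked above Park even though Park lies between Aoki and the peak Pham on the axis — preferences dip and rise again. Not single-peaked.
Bloc 4: ranking walks positions 3-1-2-4; Aoki is ranked above Ruiz even though Ruiz lies between Aoki and the peak Park on the axis — preferences dip and rise again. Not single-peaked.
Bloc 5: ranking walks positions 4-2-1-3; Ruiz is ranked above Park even though Park lies between Ruiz and the peak Pham on the axis — preferences dip and rise again. Not single-peaked.
Bloc 6: ranking walks positions 4-2-3-1; Ruiz is ranked above Park even though Park lies between Ruiz and the peak Pham on the axis — preferences dip and rise again. Not single-peaked.
Bloc 7 (peak Pham at position 4): ranking walks positions 4-3-2-1, expanding outward from the peak — single-peaked.
Bloc 2 violates single-peakedness, so the profile is not single-peaked on this axis.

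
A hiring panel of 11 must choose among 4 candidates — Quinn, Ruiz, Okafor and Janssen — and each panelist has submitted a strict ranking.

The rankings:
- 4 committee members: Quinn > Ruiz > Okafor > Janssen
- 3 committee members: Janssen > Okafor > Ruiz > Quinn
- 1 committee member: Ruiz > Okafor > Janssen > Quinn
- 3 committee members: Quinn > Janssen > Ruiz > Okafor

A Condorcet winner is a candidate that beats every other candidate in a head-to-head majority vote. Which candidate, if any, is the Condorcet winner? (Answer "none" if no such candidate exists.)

Quinn

Head-to-head results (11 committee members):
Quinn vs Ruiz: 4+3 = 7 for Quinn, 4 for Ruiz — Quinn by 7–4.
Quinn vs Okafor: Quinn is ranked higher on 4+3 = 7 ballots, Okafor on 4. Quinn wins 7–4.
Quinn vs Janssen: 7 to 4, Quinn.
Ruiz vs Okafor: Ruiz preferred on 4+1+3 = 8 ballots; Ruiz wins 8–3.
Ruiz vs Janssen: 5 to 6, Janssen.
Okafor vs Janssen: 4+1 = 5 for Okafor, 6 for Janssen — Janssen by 6–5.
Quinn defeats every rival head-to-head and is the Condorcet winner.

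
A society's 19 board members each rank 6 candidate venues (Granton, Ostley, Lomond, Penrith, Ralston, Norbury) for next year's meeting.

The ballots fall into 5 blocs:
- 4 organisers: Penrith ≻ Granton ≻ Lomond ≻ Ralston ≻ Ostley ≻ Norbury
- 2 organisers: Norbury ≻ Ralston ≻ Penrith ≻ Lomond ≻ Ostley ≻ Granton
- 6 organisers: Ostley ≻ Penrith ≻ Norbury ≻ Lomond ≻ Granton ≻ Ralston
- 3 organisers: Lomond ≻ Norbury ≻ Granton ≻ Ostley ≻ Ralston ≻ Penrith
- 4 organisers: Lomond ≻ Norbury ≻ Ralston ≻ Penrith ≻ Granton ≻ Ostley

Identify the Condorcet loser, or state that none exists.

none

Head-to-head results (19 organisers):
Granton vs Ostley: 11 to 8, Granton.
Granton vs Lomond: Granton preferred on 4 ballots; Lomond wins 15–4.
Granton vs Penrith: Granton is ranked higher on 3 ballots, Penrith on 16. Penrith wins 16–3.
Granton vs Ralston: Granton preferred on 4+6+3 = 13 ballots; Granton wins 13–6.
Granton vs Norbury: Norbury wins 15–4.
Ostley vs Lomond: Ostley is ranked higher on 6 ballots, Lomond on 13. Lomond wins 13–6.
Ostley vs Penrith: Ostley is ranked higher on 6+3 = 9 ballots, Penrith on 10. Penrith wins 10–9.
Ostley vs Ralston: Ralston wins 10–9.
Ostley vs Norbury: Ostley is ranked higher on 4+6 = 10 ballots, Norbury on 9. Ostley wins 10–9.
Lomond vs Penrith: 3+4 = 7 for Lomond, 12 for Penrith — Penrith by 12–7.
Lomond vs Ralston: Lomond wins 17–2.
Lomond vs Norbury: Lomond preferred on 4+3+4 = 11 ballots; Lomond wins 11–8.
Penrith vs Ralston: Penrith, 10–9.
Penrith vs Norbury: Penrith wins 10–9.
Ralston vs Norbury: Ralston is ranked higher on 4 ballots, Norbury on 15. Norbury wins 15–4.
No city is winless: Granton beats Ostley; Ostley beats Norbury; Lomond beats Granton; Penrith beats Granton; Ralston beats Ostley; Norbury beats Granton. There is no Condorcet loser.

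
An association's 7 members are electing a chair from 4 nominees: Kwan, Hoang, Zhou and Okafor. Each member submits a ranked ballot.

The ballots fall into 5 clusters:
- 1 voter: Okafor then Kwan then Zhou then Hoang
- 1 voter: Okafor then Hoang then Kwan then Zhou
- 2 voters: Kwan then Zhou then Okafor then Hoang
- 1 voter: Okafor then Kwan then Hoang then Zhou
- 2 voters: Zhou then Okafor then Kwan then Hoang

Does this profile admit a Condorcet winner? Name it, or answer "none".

none

Pairwise majorities:
Kwan vs Hoang: 1+2+1+2 = 6 for Kwan, 1 for Hoang — Kwan by 6–1.
Kwan vs Zhou: Kwan preferred on 1+1+2+1 = 5 ballots; Kwan wins 5–2.
Kwan vs Okafor: Kwan preferred on 2 ballots; Okafor wins 5–2.
Hoang vs Zhou: Hoang is ranked higher on 1+1 = 2 ballots, Zhou on 5. Zhou wins 5–2.
Hoang vs Okafor: 0 to 7, Okafor.
Zhou vs Okafor: Zhou is ranked higher on 2+2 = 4 ballots, Okafor on 3. Zhou wins 4–3.
Every candidate loses at least once (Kwan loses to Okafor; Hoang loses to Kwan; Zhou loses to Kwan; Okafor loses to Zhou). The majority relation contains the cycle Kwan → Zhou → Okafor → Kwan, so there is no Condorcet winner.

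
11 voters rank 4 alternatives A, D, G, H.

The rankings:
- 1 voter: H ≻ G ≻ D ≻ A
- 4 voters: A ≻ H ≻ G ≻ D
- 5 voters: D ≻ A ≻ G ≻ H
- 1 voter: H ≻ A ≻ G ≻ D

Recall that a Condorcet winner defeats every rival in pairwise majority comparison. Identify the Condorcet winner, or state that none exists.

Head-to-head results (11 voters):
A vs D: A preferred on 4+1 = 5 ballots; D wins 6–5.
A vs G: A preferred on 4+5+1 = 10 ballots; A wins 10–1.
A vs H: 9 to 2, A.
D vs G: D preferred on 5 ballots; G wins 6–5.
D vs H: D preferred on 5 ballots; H wins 6–5.
G vs H: 5 to 6, H.
Each alternative drops at least one matchup (A loses to D; D loses to G; G loses to A; H loses to A); the cycle A → G → D → A rules out a Condorcet winner.

none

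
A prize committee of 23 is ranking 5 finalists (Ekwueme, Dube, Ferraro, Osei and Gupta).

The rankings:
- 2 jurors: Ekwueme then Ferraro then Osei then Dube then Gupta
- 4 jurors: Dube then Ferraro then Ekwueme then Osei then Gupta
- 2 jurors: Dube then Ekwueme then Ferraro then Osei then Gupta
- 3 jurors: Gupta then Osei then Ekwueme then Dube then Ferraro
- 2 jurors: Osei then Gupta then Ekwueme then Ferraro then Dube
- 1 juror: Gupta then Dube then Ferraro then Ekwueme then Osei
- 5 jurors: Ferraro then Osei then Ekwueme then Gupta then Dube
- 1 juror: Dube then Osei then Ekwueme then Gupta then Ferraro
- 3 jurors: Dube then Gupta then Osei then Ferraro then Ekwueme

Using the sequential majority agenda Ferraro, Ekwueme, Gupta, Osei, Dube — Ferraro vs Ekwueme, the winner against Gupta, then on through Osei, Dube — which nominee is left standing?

Dube

Round 1: Ferraro vs Ekwueme — 13–10, Ferraro advances.
Round 2: Ferraro vs Gupta — 13–10, Ferraro advances.
Round 3: Ferraro vs Osei — 14–9, Ferraro advances.
Round 4: Ferraro vs Dube — 9–14, Dube advances.
Dube survives the agenda.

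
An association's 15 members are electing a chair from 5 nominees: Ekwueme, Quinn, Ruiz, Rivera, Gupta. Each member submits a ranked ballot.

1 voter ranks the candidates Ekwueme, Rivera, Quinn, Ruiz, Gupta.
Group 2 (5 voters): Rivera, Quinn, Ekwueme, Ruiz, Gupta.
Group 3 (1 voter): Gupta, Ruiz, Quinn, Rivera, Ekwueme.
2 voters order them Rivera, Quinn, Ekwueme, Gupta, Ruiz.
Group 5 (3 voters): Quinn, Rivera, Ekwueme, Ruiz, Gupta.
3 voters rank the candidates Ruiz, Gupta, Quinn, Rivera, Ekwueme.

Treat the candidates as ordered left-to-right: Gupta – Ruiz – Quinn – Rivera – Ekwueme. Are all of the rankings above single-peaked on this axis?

no

Axis positions: Gupta=1, Ruiz=2, Quinn=3, Rivera=4, Ekwueme=5.
Group 1 (peak Ekwueme at position 5): ranking walks positions 5-4-3-2-1, expanding outward from the peak — single-peaked.
Group 2 (peak Rivera at position 4): ranking walks positions 4-3-5-2-1, expanding outward from the peak — single-peaked.
Group 3 (peak Gupta at position 1): ranking walks positions 1-2-3-4-5, expanding outward from the peak — single-peaked.
Group 4: ranking walks positions 4-3-5-1-2; Gupta is ranked above Ruiz even though Ruiz lies between Gupta and the peak Rivera on the axis — preferences dip and rise again. Not single-peaked.
Group 5 (peak Quinn at position 3): ranking walks positions 3-4-5-2-1, expanding outward from the peak — single-peaked.
Group 6 (peak Ruiz at position 2): ranking walks positions 2-1-3-4-5, expanding outward from the peak — single-peaked.
Group 4 violates single-peakedness, so the profile is not single-peaked on this axis.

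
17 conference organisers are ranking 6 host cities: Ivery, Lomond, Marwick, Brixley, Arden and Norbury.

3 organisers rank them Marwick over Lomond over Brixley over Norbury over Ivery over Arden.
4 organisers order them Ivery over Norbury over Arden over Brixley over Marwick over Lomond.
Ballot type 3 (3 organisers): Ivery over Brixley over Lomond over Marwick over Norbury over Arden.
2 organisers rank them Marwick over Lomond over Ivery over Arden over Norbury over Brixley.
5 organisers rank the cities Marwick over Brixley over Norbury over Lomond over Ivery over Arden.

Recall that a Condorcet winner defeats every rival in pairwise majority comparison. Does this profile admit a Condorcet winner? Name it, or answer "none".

Head-to-head results (17 organisers):
Ivery vs Lomond: Lomond, 10–7.
Ivery vs Marwick: Ivery is ranked higher on 4+3 = 7 ballots, Marwick on 10. Marwick wins 10–7.
Ivery vs Brixley: Ivery is ranked higher on 4+3+2 = 9 ballots, Brixley on 8. Ivery wins 9–8.
Ivery vs Arden: Ivery is ranked higher on 3+4+3+2+5 = 17 ballots, Arden on 0. Ivery wins 17–0.
Ivery–Norbury: Ivery 9–8.
Lomond–Marwick: Marwick 14–3.
Lomond vs Brixley: Lomond is ranked higher on 3+2 = 5 ballots, Brixley on 12. Brixley wins 12–5.
Lomond vs Arden: Lomond wins 13–4.
Lomond vs Norbury: 3+3+2 = 8 for Lomond, 9 for Norbury — Norbury by 9–8.
Marwick vs Brixley: Marwick, 10–7.
Marwick–Arden: Marwick 13–4.
Marwick vs Norbury: Marwick preferred on 3+3+2+5 = 13 ballots; Marwick wins 13–4.
Brixley vs Arden: 11 to 6, Brixley.
Brixley vs Norbury: 3+3+5 = 11 for Brixley, 6 for Norbury — Brixley by 11–6.
Arden vs Norbury: Norbury wins 15–2.
Marwick defeats every rival head-to-head and is the Condorcet winner.

Marwick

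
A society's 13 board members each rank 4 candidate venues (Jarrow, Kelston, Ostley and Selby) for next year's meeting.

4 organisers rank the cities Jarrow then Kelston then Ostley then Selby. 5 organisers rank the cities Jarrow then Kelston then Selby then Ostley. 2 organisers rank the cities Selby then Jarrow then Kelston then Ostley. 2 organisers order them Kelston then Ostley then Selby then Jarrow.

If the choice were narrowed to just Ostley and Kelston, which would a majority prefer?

No ballot ranks Ostley above Kelston: 0.
Ballots ranking Kelston above Ostley: 13 − 0 = 13.
Kelston wins the head-to-head 13–0.

Kelston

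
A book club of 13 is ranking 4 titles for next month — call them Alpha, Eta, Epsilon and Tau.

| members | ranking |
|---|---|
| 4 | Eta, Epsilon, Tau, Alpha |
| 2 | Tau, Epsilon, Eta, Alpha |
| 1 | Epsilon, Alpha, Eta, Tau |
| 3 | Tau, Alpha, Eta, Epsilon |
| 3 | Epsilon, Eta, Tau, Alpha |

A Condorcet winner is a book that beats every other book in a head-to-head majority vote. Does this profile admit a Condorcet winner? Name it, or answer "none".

Eta

Pairwise majorities:
Alpha vs Eta: Eta, 9–4.
Alpha vs Epsilon: Epsilon wins 10–3.
Alpha–Tau: Tau 12–1.
Eta–Epsilon: Eta 7–6.
Eta–Tau: Eta 8–5.
Epsilon vs Tau: Epsilon, 8–5.
Eta defeats every rival head-to-head and is the Condorcet winner.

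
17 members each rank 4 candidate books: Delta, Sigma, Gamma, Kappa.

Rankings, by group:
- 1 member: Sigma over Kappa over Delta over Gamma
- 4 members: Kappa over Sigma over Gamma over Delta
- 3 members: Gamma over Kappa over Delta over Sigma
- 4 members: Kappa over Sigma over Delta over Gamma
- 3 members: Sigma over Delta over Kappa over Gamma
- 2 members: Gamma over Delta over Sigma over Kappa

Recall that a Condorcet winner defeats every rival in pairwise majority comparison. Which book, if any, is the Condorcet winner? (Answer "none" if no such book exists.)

Kappa

Check each pair by majority over 17 ballots:
Delta vs Sigma: Sigma, 12–5.
Delta–Gamma: Gamma 9–8.
Delta–Kappa: Kappa 12–5.
Sigma vs Gamma: Sigma, 12–5.
Sigma vs Kappa: Kappa, 11–6.
Gamma vs Kappa: Kappa wins 12–5.
Kappa defeats every rival head-to-head and is the Condorcet winner.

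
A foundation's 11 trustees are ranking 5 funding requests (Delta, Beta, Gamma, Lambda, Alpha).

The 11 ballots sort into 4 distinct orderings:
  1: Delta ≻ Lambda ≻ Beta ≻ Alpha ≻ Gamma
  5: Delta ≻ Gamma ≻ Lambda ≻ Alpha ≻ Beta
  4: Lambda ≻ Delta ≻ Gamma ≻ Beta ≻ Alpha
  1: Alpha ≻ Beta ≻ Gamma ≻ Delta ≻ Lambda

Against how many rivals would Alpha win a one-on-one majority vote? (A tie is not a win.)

1

Alpha against each rival (11 reviewers):
Alpha vs Delta: Delta, 10–1.
Alpha vs Beta: Alpha, 6–5.
Alpha vs Gamma: Gamma, 9–2.
Alpha–Lambda: Lambda 10–1.
Alpha beats Beta; loses to Delta, Gamma, Lambda — 1 pairwise win.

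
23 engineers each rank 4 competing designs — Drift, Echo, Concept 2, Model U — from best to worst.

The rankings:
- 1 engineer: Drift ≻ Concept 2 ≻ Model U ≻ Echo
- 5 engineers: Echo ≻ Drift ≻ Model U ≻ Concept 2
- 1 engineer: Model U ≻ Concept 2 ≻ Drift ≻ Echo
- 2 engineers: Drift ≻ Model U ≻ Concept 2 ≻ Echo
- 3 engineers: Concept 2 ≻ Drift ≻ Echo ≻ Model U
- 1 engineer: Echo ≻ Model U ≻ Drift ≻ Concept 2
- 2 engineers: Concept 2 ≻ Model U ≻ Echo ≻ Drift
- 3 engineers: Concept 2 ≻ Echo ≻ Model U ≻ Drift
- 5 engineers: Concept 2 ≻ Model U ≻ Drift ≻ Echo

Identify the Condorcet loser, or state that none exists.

Pairwise majorities:
Drift vs Echo: Drift is ranked higher on 1+1+2+3+5 = 12 ballots, Echo on 11. Drift wins 12–11.
Drift vs Concept 2: Concept 2, 14–9.
Drift vs Model U: 11 to 12, Model U.
Echo vs Concept 2: Echo preferred on 5+1 = 6 ballots; Concept 2 wins 17–6.
Echo–Model U: Echo 12–11.
Concept 2–Model U: Concept 2 14–9.
Each design has at least one pairwise win (Drift beats Echo; Echo beats Model U; Concept 2 beats Drift; Model U beats Drift) — no Condorcet loser.

none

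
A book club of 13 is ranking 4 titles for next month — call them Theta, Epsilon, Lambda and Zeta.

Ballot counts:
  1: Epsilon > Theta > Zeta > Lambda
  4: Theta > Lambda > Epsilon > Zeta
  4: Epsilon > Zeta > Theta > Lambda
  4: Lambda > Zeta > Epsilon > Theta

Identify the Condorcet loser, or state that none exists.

Head-to-head results (13 members):
Theta–Epsilon: Epsilon 9–4.
Theta vs Lambda: Theta, 9–4.
Theta vs Zeta: Zeta, 8–5.
Epsilon–Lambda: Lambda 8–5.
Epsilon vs Zeta: Epsilon wins 9–4.
Lambda vs Zeta: Lambda preferred on 4+4 = 8 ballots; Lambda wins 8–5.
No book is winless: Theta beats Lambda; Epsilon beats Theta; Lambda beats Epsilon; Zeta beats Theta. There is no Condorcet loser.

none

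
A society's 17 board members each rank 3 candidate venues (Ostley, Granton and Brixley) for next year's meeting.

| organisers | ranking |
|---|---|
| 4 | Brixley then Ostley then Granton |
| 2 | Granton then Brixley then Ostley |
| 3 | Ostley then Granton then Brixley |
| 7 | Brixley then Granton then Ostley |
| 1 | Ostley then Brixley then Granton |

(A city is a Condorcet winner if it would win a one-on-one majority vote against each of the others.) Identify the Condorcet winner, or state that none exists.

Check each pair by majority over 17 ballots:
Ostley vs Granton: Ostley preferred on 4+3+1 = 8 ballots; Granton wins 9–8.
Ostley vs Brixley: Brixley, 13–4.
Granton vs Brixley: 2+3 = 5 for Granton, 12 for Brixley — Brixley by 12–5.
Brixley beats each of Ostley, Granton — Brixley is the Condorcet winner.

Brixley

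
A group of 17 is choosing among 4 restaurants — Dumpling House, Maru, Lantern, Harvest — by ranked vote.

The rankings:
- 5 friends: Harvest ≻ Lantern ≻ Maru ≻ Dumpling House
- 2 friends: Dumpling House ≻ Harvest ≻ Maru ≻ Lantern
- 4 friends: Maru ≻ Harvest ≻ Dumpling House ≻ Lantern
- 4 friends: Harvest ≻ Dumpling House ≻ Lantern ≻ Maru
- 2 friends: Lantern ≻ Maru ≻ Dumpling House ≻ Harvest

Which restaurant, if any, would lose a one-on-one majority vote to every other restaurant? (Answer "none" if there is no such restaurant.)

Pairwise majorities:
Dumpling House vs Maru: Maru wins 11–6.
Dumpling House vs Lantern: 2+4+4 = 10 for Dumpling House, 7 for Lantern — Dumpling House by 10–7.
Dumpling House vs Harvest: 2+2 = 4 for Dumpling House, 13 for Harvest — Harvest by 13–4.
Maru vs Lantern: Lantern wins 11–6.
Maru vs Harvest: Harvest wins 11–6.
Lantern vs Harvest: 2 for Lantern, 15 for Harvest — Harvest by 15–2.
Every restaurant wins at least one matchup (Dumpling House beats Lantern; Maru beats Dumpling House; Lantern beats Maru; Harvest beats Dumpling House), so there is no Condorcet loser.

none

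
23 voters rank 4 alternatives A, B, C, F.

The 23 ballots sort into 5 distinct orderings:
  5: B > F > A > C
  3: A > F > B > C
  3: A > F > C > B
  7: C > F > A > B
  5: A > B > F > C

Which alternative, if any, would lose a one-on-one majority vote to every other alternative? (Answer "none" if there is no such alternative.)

Pairwise majorities:
A vs B: 18 to 5, A.
A–C: A 16–7.
A vs F: 11 to 12, F.
B–C: B 13–10.
B vs F: B preferred on 5+5 = 10 ballots; F wins 13–10.
C vs F: C preferred on 7 ballots; F wins 16–7.
Only C has no wins; C is the Condorcet loser.

C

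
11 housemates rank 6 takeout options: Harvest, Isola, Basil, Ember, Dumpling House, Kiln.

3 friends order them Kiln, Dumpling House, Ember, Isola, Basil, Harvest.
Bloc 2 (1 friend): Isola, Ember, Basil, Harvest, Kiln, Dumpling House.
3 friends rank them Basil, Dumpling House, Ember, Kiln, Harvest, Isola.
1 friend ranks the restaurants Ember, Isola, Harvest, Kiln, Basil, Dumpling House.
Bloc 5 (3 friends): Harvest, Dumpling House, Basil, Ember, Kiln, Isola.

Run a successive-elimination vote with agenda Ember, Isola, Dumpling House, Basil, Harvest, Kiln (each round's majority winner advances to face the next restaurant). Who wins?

Round 1: Ember vs Isola — 10–1, Ember advances.
Round 2: Ember vs Dumpling House — 2–9, Dumpling House advances.
Round 3: Dumpling House vs Basil — 6–5, Dumpling House advances.
Round 4: Dumpling House vs Harvest — 6–5, Dumpling House advances.
Round 5: Dumpling House vs Kiln — 6–5, Dumpling House advances.
Dumpling House survives the agenda.

Dumpling House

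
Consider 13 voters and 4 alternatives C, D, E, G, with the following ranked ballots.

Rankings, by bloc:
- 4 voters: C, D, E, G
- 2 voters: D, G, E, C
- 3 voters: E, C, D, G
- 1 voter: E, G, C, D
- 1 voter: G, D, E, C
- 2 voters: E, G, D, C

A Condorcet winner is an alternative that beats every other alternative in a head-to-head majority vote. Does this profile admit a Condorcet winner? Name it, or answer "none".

Head-to-head results (13 voters):
C vs D: 8 to 5, C.
C vs E: C preferred on 4 ballots; E wins 9–4.
C vs G: C is ranked higher on 4+3 = 7 ballots, G on 6. C wins 7–6.
D vs E: 7 to 6, D.
D vs G: 9 to 4, D.
E vs G: E preferred on 4+3+1+2 = 10 ballots; E wins 10–3.
Every alternative loses at least once (C loses to E; D loses to C; E loses to D; G loses to C). The majority relation contains the cycle C beats D beats E beats C, so there is no Condorcet winner.

none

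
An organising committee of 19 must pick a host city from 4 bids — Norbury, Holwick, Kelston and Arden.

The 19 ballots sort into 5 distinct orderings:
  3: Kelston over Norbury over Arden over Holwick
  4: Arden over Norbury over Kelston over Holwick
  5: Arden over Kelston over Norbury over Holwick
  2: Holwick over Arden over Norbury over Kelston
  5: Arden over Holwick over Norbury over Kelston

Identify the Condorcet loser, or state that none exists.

Pairwise majorities:
Norbury vs Holwick: Norbury, 12–7.
Norbury vs Kelston: Norbury, 11–8.
Norbury vs Arden: Norbury is ranked higher on 3 ballots, Arden on 16. Arden wins 16–3.
Holwick vs Kelston: Holwick is ranked higher on 2+5 = 7 ballots, Kelston on 12. Kelston wins 12–7.
Holwick vs Arden: Holwick is ranked higher on 2 ballots, Arden on 17. Arden wins 17–2.
Kelston vs Arden: 3 for Kelston, 16 for Arden — Arden by 16–3.
Holwick loses to every other city — it is the Condorcet loser.

Holwick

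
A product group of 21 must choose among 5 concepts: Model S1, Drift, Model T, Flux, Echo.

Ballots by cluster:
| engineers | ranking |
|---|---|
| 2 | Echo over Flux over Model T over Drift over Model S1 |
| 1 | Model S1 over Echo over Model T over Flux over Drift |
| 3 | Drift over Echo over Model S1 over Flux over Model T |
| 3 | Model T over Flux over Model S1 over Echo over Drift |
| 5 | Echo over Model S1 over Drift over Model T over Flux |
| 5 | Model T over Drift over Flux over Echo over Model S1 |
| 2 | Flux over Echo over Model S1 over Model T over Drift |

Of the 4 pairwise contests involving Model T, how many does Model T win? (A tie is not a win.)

Model T against each rival (21 engineers):
Model T vs Model S1: 2+3+5 = 10 for Model T, 11 for Model S1 — Model S1 by 11–10.
Model T vs Drift: Model T wins 13–8.
Model T vs Flux: 1+3+5+5 = 14 for Model T, 7 for Flux — Model T by 14–7.
Model T vs Echo: 8 to 13, Echo.
Model T beats Drift, Flux; loses to Model S1, Echo — 2 pairwise wins.

2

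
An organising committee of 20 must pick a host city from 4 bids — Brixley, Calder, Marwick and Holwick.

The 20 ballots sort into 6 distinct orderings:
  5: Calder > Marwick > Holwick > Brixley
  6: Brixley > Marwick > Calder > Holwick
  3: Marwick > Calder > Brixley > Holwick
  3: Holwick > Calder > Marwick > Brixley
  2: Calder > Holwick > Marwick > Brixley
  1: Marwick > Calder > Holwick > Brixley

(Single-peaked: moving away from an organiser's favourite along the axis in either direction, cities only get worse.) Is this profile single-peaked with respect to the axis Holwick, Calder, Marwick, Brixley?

Axis positions: Holwick=1, Calder=2, Marwick=3, Brixley=4.
Bloc 1 (peak Calder at position 2): ranking walks positions 2-3-1-4, expanding outward from the peak — single-peaked.
Bloc 2 (peak Brixley at position 4): ranking walks positions 4-3-2-1, expanding outward from the peak — single-peaked.
Bloc 3 (peak Marwick at position 3): ranking walks positions 3-2-4-1, expanding outward from the peak — single-peaked.
Bloc 4 (peak Holwick at position 1): ranking walks positions 1-2-3-4, expanding outward from the peak — single-peaked.
Bloc 5 (peak Calder at position 2): ranking walks positions 2-1-3-4, expanding outward from the peak — single-peaked.
Bloc 6 (peak Marwick at position 3): ranking walks positions 3-2-1-4, expanding outward from the peak — single-peaked.
Every ranking is single-peaked on this axis.

yes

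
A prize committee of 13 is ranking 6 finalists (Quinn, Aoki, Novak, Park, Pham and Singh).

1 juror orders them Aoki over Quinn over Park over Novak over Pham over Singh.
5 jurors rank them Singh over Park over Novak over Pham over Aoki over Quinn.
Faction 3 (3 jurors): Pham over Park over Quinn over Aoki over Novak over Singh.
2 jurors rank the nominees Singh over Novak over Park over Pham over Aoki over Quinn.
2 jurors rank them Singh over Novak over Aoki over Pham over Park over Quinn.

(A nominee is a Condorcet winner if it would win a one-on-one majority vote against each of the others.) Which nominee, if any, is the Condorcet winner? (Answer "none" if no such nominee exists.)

Singh

Head-to-head results (13 jurors):
Quinn–Aoki: Aoki 10–3.
Quinn vs Novak: Novak wins 9–4.
Quinn–Park: Park 12–1.
Quinn vs Pham: Pham wins 12–1.
Quinn vs Singh: Singh wins 9–4.
Aoki–Novak: Novak 9–4.
Aoki vs Park: Park, 10–3.
Aoki vs Pham: Pham, 10–3.
Aoki–Singh: Singh 9–4.
Novak–Park: Park 9–4.
Novak vs Pham: Novak, 10–3.
Novak vs Singh: Singh wins 9–4.
Park vs Pham: Park wins 8–5.
Park–Singh: Singh 9–4.
Pham–Singh: Singh 9–4.
Singh wins every pairwise contest, so Singh is the Condorcet winner.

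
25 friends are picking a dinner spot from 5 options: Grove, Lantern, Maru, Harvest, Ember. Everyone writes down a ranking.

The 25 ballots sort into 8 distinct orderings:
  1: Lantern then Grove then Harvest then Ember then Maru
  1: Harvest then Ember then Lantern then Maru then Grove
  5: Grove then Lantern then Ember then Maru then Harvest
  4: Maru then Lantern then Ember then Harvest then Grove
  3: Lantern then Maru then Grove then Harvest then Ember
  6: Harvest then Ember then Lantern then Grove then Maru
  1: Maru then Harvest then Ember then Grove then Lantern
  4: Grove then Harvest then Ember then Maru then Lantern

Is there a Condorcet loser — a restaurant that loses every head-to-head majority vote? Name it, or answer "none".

none

Pairwise majorities:
Grove–Lantern: Lantern 15–10.
Grove vs Maru: Grove preferred on 1+5+6+4 = 16 ballots; Grove wins 16–9.
Grove vs Harvest: Grove wins 13–12.
Grove vs Ember: Grove wins 13–12.
Lantern–Maru: Lantern 16–9.
Lantern vs Harvest: 13 to 12, Lantern.
Lantern vs Ember: 1+5+4+3 = 13 for Lantern, 12 for Ember — Lantern by 13–12.
Maru–Harvest: Maru 13–12.
Maru vs Ember: Ember wins 17–8.
Harvest vs Ember: Harvest, 16–9.
No restaurant is winless: Grove beats Maru; Lantern beats Grove; Maru beats Harvest; Harvest beats Ember; Ember beats Maru. There is no Condorcet loser.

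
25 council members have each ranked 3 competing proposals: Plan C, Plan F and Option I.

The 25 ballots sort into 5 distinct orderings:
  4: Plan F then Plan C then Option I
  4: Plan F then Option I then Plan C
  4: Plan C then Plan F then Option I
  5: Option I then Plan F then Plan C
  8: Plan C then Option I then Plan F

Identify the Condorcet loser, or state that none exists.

none

Pairwise majorities:
Plan C vs Plan F: Plan F wins 13–12.
Plan C vs Option I: Plan C wins 16–9.
Plan F vs Option I: Option I wins 13–12.
Each option has at least one pairwise win (Plan C beats Option I; Plan F beats Plan C; Option I beats Plan F) — no Condorcet loser.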